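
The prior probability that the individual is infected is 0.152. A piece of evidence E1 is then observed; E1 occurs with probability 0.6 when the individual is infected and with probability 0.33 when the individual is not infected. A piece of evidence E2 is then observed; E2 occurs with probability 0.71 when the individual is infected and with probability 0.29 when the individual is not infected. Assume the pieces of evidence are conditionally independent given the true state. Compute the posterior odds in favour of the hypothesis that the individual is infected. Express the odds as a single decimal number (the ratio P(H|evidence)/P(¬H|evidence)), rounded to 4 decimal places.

Prior odds = 0.152/(1−0.152) = 0.17925. In log-odds, ln(0.17925) = -1.7190.
Add log likelihood ratios: ln(1.8182) + ln(2.4483) = 1.4932.
Posterior log-odds = -0.22578, so posterior odds = exp(-0.22578) = 0.79789.

Posterior odds ≈ 0.7979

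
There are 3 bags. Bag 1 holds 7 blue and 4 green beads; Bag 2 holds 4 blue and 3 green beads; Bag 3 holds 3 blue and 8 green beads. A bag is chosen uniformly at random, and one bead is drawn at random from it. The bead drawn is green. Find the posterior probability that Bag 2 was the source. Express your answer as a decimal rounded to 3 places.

Tabulate prior·likelihood by source: [1] prior 0.333333, lik 0.3636, product 0.1212; [2] prior 0.333333, lik 0.4286, product 0.1429; [3] prior 0.333333, lik 0.7273, product 0.2424.
Normalizing constant = 0.50649; the posterior for Bag 2 is its product over the sum, 0.1429/0.50649 = 0.282.

Posterior probability ≈ 0.282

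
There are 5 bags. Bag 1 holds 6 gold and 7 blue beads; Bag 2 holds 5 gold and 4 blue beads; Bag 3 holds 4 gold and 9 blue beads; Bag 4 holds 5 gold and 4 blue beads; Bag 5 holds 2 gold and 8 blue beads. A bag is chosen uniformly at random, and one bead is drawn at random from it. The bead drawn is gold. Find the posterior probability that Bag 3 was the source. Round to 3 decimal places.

Posterior probability ≈ 0.148

Tabulate prior·likelihood by source: [1] prior 0.2, lik 0.4615, product 0.09231; [2] prior 0.2, lik 0.5556, product 0.1111; [3] prior 0.2, lik 0.3077, product 0.06154; [4] prior 0.2, lik 0.5556, product 0.1111; [5] prior 0.2, lik 0.2, product 0.04000.
Normalizing constant = 0.41607; the posterior for Bag 3 is its product over the sum, 0.06154/0.41607 = 0.148.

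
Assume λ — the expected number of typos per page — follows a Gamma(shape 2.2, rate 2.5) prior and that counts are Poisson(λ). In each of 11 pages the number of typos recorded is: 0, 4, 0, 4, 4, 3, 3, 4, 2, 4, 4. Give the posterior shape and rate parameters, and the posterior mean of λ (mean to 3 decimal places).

Posterior: Gamma(shape=34.2, rate=13.5); mean ≈ 2.533

The Poisson likelihood adds the total count to the shape and the number of exposure periods to the rate. Here ∑xᵢ = 32 and n = 11, so shape 2.2→34.2 and rate 2.5→13.5.
Posterior mean = shape/rate = 34.2/13.5 = 2.533.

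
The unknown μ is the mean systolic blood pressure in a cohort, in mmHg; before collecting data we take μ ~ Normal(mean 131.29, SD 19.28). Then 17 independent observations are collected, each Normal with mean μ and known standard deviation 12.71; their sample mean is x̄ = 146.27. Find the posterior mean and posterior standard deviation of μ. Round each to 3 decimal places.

Posterior mean ≈ 145.897; posterior SD ≈ 3.044

Prior precision 1/τ₀² = 1/19.28² = 0.00269021; data precision n/σ² = 17/12.71² = 0.105234.
Posterior precision = 0.00269021 + 0.105234 = 0.107925, giving posterior SD = 1/√0.107925 = 3.044.
Posterior mean = (0.00269021·131.29 + 0.105234·146.27) / 0.107925 = 145.897.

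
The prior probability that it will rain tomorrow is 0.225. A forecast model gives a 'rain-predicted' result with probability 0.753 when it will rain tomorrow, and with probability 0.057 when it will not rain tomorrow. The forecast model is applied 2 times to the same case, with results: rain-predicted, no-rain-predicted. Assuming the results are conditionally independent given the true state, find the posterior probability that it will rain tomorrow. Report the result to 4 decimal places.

With H the event that it will rain tomorrow, the joint likelihood of the observed sequence is P(data|H) = 0.753·0.247 = 0.18599 and P(data|¬H) = 0.057·0.943 = 0.053751.
Bayes: P(H|data) = 0.225·0.18599 / (0.225·0.18599 + 0.775·0.053751) = 0.041848/0.083505 = 0.5011.

Posterior P(H) ≈ 0.5011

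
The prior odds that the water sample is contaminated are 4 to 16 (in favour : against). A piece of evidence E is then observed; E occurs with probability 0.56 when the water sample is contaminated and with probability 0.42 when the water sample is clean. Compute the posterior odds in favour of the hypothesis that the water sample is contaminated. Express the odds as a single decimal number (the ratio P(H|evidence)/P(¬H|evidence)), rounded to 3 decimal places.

Prior odds = 4/16 = 0.25000.
Likelihood ratio for E = 0.56/0.42 = 1.3333.
Posterior odds = prior odds × LR = 0.33333.

Posterior odds ≈ 0.333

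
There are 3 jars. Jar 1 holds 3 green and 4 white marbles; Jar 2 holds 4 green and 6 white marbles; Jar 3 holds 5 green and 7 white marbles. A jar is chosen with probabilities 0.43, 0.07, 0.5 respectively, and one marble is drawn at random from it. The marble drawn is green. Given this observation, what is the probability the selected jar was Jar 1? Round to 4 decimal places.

P(green|Jar 1) = 0.4286; P(green|Jar 2) = 0.4; P(green|Jar 3) = 0.4167.
Prior × likelihood for each source: 0.43·0.4286=0.1843, 0.07·0.4=0.02800, 0.5·0.4167=0.2083. Summing gives P(green) = 0.42062.
P(Jar 1 | green) = 0.1843 / 0.42062 = 0.4381.

Posterior probability ≈ 0.4381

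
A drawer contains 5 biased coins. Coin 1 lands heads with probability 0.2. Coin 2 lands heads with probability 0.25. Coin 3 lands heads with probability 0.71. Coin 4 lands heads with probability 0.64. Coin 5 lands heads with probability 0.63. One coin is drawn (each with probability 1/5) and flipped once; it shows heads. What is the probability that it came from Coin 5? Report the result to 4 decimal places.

Tabulate prior·likelihood by source: [1] prior 0.2, lik 0.2, product 0.04000; [2] prior 0.2, lik 0.25, product 0.05000; [3] prior 0.2, lik 0.71, product 0.1420; [4] prior 0.2, lik 0.64, product 0.1280; [5] prior 0.2, lik 0.63, product 0.1260.
Normalizing constant = 0.48600; the posterior for Coin 5 is its product over the sum, 0.1260/0.48600 = 0.2593.

Posterior probability ≈ 0.2593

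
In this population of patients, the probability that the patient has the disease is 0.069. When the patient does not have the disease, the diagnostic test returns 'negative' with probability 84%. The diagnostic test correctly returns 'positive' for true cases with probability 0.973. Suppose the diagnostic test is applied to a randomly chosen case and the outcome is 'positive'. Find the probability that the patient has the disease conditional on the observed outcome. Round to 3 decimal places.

Write H for 'the patient has the disease'. Prior odds H:¬H = 0.069/0.931 = 0.074114. For the 'positive' outcome, the likelihood ratio is 0.973/0.16 = 6.0812.
Posterior odds = 0.074114 × 6.0812 = 0.45070, so P(H|E) = 0.45070/(1+0.45070) = 0.311.

P(H | E) ≈ 0.311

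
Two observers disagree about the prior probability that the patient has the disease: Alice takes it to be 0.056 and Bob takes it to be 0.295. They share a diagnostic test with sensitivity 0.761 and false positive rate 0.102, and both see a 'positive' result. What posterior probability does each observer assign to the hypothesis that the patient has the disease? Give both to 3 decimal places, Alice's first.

The likelihood ratio for a 'positive' result is 0.761/0.102 = 7.4608.
Alice: prior odds 0.056/0.944 = 0.059322; posterior odds 0.44259; posterior probability 0.307.
Bob: prior odds 0.295/0.705 = 0.41844; posterior odds 3.1219; posterior probability 0.757.

Alice: 0.307; Bob: 0.757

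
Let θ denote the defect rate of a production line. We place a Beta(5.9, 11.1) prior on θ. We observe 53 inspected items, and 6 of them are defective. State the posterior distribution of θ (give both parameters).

Posterior: Beta(11.9, 58.1)

Observing 6 successes and 47 failures updates Beta(5.9, 11.1) by adding the success and failure counts to the two shape parameters: α = 5.9+6 = 11.9, β = 11.1+47 = 58.1.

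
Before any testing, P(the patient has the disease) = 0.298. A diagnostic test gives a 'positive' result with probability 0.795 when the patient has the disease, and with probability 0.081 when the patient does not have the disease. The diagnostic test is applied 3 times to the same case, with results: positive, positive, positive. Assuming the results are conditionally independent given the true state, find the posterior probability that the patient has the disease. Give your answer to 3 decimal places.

Let H be the event that the patient has the disease; start with P(H) = 0.298. P('positive'|H) = 0.795, P('positive'|¬H) = 0.081.
Update on result 1 ('positive'): P(H) ← 0.795·0.2980 / (0.795·0.2980 + 0.081·0.7020) = 0.23691/0.29377 = 0.8064.
Update on result 2 ('positive'): P(H) ← 0.795·0.8064 / (0.795·0.8064 + 0.081·0.1936) = 0.64112/0.65680 = 0.9761.
Update on result 3 ('positive'): P(H) ← 0.795·0.9761 / (0.795·0.9761 + 0.081·0.0239) = 0.77602/0.77796 = 0.9975.

Posterior P(H) ≈ 0.998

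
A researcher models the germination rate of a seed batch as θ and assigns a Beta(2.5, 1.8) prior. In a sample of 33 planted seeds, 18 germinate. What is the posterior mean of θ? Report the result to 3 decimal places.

Posterior mean ≈ 0.550

Observing 18 successes and 15 failures updates Beta(2.5, 1.8) by adding the success and failure counts to the two shape parameters: α = 2.5+18 = 20.5, β = 1.8+15 = 16.8.
E[θ | data] = 20.5/(20.5+16.8) = 0.550.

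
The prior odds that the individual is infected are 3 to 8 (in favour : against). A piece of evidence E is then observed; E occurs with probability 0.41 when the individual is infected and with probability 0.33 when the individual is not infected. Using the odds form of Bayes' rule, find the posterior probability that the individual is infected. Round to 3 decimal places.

Prior odds = 3/8 = 0.37500. In log-odds, ln(0.37500) = -0.98083.
Add log likelihood ratio: ln(1.2424) = 0.21706.
Posterior log-odds = -0.76376, so posterior odds = exp(-0.76376) = 0.46591. Converting, P(H|E) = 0.46591/1.4659 = 0.318.

Posterior probability ≈ 0.318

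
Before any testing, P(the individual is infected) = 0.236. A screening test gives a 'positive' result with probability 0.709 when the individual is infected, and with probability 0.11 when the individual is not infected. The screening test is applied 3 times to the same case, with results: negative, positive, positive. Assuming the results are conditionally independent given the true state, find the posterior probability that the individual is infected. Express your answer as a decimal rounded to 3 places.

Posterior P(H) ≈ 0.808

Let H be the event that the individual is infected; start with P(H) = 0.236. P('positive'|H) = 0.709, P('positive'|¬H) = 0.11.
Update on result 1 ('negative'): P(H) ← 0.291·0.2360 / (0.291·0.2360 + 0.89·0.7640) = 0.068676/0.74864 = 0.0917.
Update on result 2 ('positive'): P(H) ← 0.709·0.0917 / (0.709·0.0917 + 0.11·0.9083) = 0.065040/0.16495 = 0.3943.
Update on result 3 ('positive'): P(H) ← 0.709·0.3943 / (0.709·0.3943 + 0.11·0.6057) = 0.27956/0.34619 = 0.8075.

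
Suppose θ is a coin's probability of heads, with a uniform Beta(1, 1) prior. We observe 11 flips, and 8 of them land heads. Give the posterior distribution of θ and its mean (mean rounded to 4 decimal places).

Posterior: Beta(9, 4); mean ≈ 0.6923

Observing 8 successes and 3 failures updates Beta(1, 1) by adding the success and failure counts to the two shape parameters: α = 1+8 = 9, β = 1+3 = 4.
Posterior mean = α/(α+β) = 9/13 = 0.6923.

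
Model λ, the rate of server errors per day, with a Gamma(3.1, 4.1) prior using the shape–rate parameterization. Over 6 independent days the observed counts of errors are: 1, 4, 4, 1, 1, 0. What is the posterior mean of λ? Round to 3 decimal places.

Posterior mean ≈ 1.396

The Poisson likelihood adds the total count to the shape and the number of exposure periods to the rate. Here ∑xᵢ = 11 and n = 6, so shape 3.1→14.1 and rate 4.1→10.1.
Posterior mean = shape/rate = 14.1/10.1 = 1.396.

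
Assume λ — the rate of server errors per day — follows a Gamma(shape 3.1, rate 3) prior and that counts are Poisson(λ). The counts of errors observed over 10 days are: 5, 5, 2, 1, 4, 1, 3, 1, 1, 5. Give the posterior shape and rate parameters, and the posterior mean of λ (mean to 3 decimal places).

Posterior: Gamma(shape=31.1, rate=13); mean ≈ 2.392

The Poisson likelihood adds the total count to the shape and the number of exposure periods to the rate. Here ∑xᵢ = 28 and n = 10, so shape 3.1→31.1 and rate 3→13.
E[λ | data] = 31.1/13 = 2.392.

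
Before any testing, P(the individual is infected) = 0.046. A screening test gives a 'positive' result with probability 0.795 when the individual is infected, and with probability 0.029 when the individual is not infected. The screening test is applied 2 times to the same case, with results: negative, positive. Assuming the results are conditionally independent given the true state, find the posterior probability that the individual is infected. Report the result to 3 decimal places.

Posterior P(H) ≈ 0.218

Let H be the event that the individual is infected; start with P(H) = 0.046. P('positive'|H) = 0.795, P('positive'|¬H) = 0.029.
Update on result 1 ('negative'): P(H) ← 0.205·0.0460 / (0.205·0.0460 + 0.971·0.9540) = 0.0094300/0.93576 = 0.0101.
Update on result 2 ('positive'): P(H) ← 0.795·0.0101 / (0.795·0.0101 + 0.029·0.9899) = 0.0080115/0.036719 = 0.2182.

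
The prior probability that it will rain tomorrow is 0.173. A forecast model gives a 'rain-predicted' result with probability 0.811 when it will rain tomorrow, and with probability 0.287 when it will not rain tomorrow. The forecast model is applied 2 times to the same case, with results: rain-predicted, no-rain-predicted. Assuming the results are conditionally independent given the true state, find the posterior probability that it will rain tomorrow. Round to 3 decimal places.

With H the event that it will rain tomorrow, the joint likelihood of the observed sequence is P(data|H) = 0.811·0.189 = 0.15328 and P(data|¬H) = 0.287·0.713 = 0.20463.
Bayes: P(H|data) = 0.173·0.15328 / (0.173·0.15328 + 0.827·0.20463) = 0.026517/0.19575 = 0.1355.

Posterior P(H) ≈ 0.135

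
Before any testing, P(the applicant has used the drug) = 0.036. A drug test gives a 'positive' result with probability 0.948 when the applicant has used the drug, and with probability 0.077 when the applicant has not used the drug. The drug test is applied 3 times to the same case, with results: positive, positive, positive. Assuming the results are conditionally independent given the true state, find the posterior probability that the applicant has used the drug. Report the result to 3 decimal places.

Posterior P(H) ≈ 0.986

Let H be the event that the applicant has used the drug; start with P(H) = 0.036. P('positive'|H) = 0.948, P('positive'|¬H) = 0.077.
Update on result 1 ('positive'): P(H) ← 0.948·0.0360 / (0.948·0.0360 + 0.077·0.9640) = 0.034128/0.10836 = 0.3150.
Update on result 2 ('positive'): P(H) ← 0.948·0.3150 / (0.948·0.3150 + 0.077·0.6850) = 0.29858/0.35133 = 0.8499.
Update on result 3 ('positive'): P(H) ← 0.948·0.8499 / (0.948·0.8499 + 0.077·0.1501) = 0.80567/0.81723 = 0.9859.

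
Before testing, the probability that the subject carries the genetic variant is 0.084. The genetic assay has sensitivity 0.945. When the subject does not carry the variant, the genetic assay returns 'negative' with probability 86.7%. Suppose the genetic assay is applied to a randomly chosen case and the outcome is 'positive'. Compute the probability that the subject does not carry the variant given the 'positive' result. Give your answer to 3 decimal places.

P(¬H | E) ≈ 0.605

Write H for 'the subject carries the genetic variant'. Prior odds H:¬H = 0.084/0.916 = 0.091703. For the 'positive' outcome, the likelihood ratio is 0.945/0.133 = 7.1053.
Posterior odds = 0.091703 × 7.1053 = 0.65157, so P(H|E) = 0.65157/(1+0.65157) = 0.395. Then P(¬H|E) = 1 − 0.395 = 0.605.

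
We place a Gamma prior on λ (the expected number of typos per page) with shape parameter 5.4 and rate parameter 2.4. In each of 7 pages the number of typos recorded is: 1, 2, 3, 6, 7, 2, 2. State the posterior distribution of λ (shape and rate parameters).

Total count ∑xᵢ = 23 over n = 7 pages.
Gamma is conjugate to the Poisson likelihood: posterior is Gamma(shape = 5.4+23 = 28.4, rate = 2.4+7 = 9.4).

Posterior: Gamma(shape=28.4, rate=9.4)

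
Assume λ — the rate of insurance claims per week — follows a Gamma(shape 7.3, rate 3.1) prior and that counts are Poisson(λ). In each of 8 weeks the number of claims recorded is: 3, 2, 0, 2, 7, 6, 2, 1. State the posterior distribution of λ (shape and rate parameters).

Total count ∑xᵢ = 23 over n = 8 weeks.
Gamma is conjugate to the Poisson likelihood: posterior is Gamma(shape = 7.3+23 = 30.3, rate = 3.1+8 = 11.1).

Posterior: Gamma(shape=30.3, rate=11.1)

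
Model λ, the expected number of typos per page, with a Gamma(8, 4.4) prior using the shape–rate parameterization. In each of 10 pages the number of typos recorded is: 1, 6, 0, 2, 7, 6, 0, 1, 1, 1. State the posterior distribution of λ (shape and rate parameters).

Total count ∑xᵢ = 25 over n = 10 pages.
Gamma is conjugate to the Poisson likelihood: posterior is Gamma(shape = 8+25 = 33, rate = 4.4+10 = 14.4).

Posterior: Gamma(shape=33, rate=14.4)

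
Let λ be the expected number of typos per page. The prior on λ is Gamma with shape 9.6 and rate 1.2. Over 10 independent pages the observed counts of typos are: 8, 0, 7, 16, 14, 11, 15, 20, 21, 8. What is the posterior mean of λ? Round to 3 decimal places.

The Poisson likelihood adds the total count to the shape and the number of exposure periods to the rate. Here ∑xᵢ = 120 and n = 10, so shape 9.6→129.6 and rate 1.2→11.2.
E[λ | data] = 129.6/11.2 = 11.571.

Posterior mean ≈ 11.571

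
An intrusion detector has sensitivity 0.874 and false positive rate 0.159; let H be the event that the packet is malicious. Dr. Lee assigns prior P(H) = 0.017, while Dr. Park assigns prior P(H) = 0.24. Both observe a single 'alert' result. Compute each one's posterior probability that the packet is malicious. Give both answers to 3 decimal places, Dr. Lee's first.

The likelihood ratio for an 'alert' result is 0.874/0.159 = 5.4969.
Dr. Lee: prior odds 0.017/0.983 = 0.017294; posterior odds 0.095063; posterior probability 0.087.
Dr. Park: prior odds 0.24/0.76 = 0.31579; posterior odds 1.7358; posterior probability 0.634.

Dr. Lee: 0.087; Dr. Park: 0.634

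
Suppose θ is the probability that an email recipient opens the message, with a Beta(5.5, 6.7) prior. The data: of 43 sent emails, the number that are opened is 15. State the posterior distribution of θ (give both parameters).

Posterior: Beta(20.5, 34.7)

The binomial likelihood is conjugate to the Beta prior: with 15 successes and 28 failures, the posterior is Beta(5.5+15, 6.7+28) = Beta(20.5, 34.7).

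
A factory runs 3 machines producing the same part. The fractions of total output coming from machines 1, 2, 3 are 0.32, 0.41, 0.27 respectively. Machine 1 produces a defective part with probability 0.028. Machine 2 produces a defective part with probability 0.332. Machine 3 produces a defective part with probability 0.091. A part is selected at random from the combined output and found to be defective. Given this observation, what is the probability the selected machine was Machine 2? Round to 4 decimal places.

Posterior probability ≈ 0.8024

Tabulate prior·likelihood by source: [1] prior 0.32, lik 0.028, product 0.008960; [2] prior 0.41, lik 0.332, product 0.1361; [3] prior 0.27, lik 0.091, product 0.02457.
Normalizing constant = 0.16965; the posterior for Machine 2 is its product over the sum, 0.1361/0.16965 = 0.8024.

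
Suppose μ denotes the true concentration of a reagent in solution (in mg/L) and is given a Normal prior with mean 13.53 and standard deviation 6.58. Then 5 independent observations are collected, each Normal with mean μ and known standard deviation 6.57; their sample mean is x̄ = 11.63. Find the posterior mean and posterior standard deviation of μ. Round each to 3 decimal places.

Posterior mean ≈ 11.946; posterior SD ≈ 2.683

With known σ, the Normal prior is conjugate. Weight on the data is w = (n/σ²)/(n/σ² + 1/τ₀²) = 0.115835/(0.115835+0.0230966) = 0.83376.
Posterior mean = w·x̄ + (1−w)·μ₀ = 0.83376·11.63 + 0.16624·13.53 = 11.946. Posterior variance = 1/(0.115835+0.0230966) = 7.19779, so SD = 2.683.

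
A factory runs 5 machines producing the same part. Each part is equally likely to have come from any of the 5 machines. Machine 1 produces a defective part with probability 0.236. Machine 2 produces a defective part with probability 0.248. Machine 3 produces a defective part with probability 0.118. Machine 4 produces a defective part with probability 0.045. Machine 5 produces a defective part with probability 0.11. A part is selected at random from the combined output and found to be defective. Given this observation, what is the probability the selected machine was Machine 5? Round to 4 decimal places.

P(defective|M1) = 0.236; P(defective|M2) = 0.248; P(defective|M3) = 0.118; P(defective|M4) = 0.045; P(defective|M5) = 0.11.
Prior × likelihood for each source: 0.2·0.236=0.04720, 0.2·0.248=0.04960, 0.2·0.118=0.02360, 0.2·0.045=0.009000, 0.2·0.11=0.02200. Summing gives P(defective) = 0.15140.
P(Machine 5 | defective) = 0.02200 / 0.15140 = 0.1453.

Posterior probability ≈ 0.1453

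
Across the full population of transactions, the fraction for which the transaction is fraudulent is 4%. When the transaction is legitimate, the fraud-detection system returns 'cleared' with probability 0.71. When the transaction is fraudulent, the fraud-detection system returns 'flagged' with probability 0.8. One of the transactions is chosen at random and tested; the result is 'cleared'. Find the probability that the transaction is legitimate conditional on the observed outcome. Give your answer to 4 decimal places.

P(¬H | E) ≈ 0.9884

Write H for 'the transaction is fraudulent'. Prior odds H:¬H = 0.04/0.96 = 0.041667. For the 'cleared' outcome, the likelihood ratio is 0.2/0.71 = 0.28169.
Posterior odds = 0.041667 × 0.28169 = 0.011737, so P(H|E) = 0.011737/(1+0.011737) = 0.0116. Then P(¬H|E) = 1 − 0.0116 = 0.9884.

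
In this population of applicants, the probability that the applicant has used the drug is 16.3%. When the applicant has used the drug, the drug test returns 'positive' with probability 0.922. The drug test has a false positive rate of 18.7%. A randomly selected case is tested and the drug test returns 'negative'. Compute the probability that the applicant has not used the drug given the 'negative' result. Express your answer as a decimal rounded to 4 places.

P(¬H | E) ≈ 0.9817

Let H be the event that the applicant has used the drug. P(H) = 0.163, so P(¬H) = 0.837. With E the 'negative' result, P(E|H) = 0.078 and P(E|¬H) = 0.813.
P(E) = 0.078·0.163 + 0.813·0.837 = 0.012714 + 0.68048 = 0.69319.
By Bayes' theorem, P(H|E) = 0.012714 / 0.69319 = 0.0183. Hence P(¬H|E) = 1 − 0.0183 = 0.9817.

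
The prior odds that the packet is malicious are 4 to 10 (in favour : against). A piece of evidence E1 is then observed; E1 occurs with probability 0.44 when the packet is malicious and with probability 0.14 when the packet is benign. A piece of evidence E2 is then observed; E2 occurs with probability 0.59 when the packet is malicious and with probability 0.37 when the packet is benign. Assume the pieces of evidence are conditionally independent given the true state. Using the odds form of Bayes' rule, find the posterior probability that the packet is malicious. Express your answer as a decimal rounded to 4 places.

Posterior probability ≈ 0.6672

Prior odds = 4/10 = 0.40000. In log-odds, ln(0.40000) = -0.91629.
Add log likelihood ratios: ln(3.1429) + ln(1.5946) = 1.6118.
Posterior log-odds = 0.69546, so posterior odds = exp(0.69546) = 2.0046. Converting, P(H|E) = 2.0046/3.0046 = 0.6672.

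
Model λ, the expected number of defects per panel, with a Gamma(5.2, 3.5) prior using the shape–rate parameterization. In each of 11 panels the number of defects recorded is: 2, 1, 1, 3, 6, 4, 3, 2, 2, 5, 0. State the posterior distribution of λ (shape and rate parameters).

Posterior: Gamma(shape=34.2, rate=14.5)

Total count ∑xᵢ = 29 over n = 11 panels.
Gamma is conjugate to the Poisson likelihood: posterior is Gamma(shape = 5.2+29 = 34.2, rate = 3.5+11 = 14.5).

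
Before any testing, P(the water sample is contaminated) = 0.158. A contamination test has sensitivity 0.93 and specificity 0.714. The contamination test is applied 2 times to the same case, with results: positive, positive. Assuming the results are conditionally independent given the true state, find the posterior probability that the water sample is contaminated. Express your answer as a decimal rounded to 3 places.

With H the event that the water sample is contaminated, the joint likelihood of the observed sequence is P(data|H) = 0.93·0.93 = 0.86490 and P(data|¬H) = 0.286·0.286 = 0.081796.
Bayes: P(H|data) = 0.158·0.86490 / (0.158·0.86490 + 0.842·0.081796) = 0.13665/0.20553 = 0.6649.

Posterior P(H) ≈ 0.665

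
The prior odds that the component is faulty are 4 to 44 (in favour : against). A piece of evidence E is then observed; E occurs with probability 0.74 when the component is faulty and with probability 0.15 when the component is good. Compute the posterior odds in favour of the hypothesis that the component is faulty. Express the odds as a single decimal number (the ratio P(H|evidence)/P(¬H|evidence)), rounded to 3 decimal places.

Prior odds = 4/44 = 0.090909. In log-odds, ln(0.090909) = -2.3979.
Add log likelihood ratio: ln(4.9333) = 1.5960.
Posterior log-odds = -0.80188, so posterior odds = exp(-0.80188) = 0.44848.

Posterior odds ≈ 0.448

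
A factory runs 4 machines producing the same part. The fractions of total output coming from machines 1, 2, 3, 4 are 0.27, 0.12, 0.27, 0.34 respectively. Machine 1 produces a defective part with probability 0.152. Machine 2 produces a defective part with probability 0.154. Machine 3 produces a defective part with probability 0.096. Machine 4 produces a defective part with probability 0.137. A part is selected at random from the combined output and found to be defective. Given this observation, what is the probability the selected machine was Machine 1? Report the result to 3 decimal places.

P(defective|M1) = 0.152; P(defective|M2) = 0.154; P(defective|M3) = 0.096; P(defective|M4) = 0.137.
Prior × likelihood for each source: 0.27·0.152=0.04104, 0.12·0.154=0.01848, 0.27·0.096=0.02592, 0.34·0.137=0.04658. Summing gives P(defective) = 0.13202.
P(Machine 1 | defective) = 0.04104 / 0.13202 = 0.311.

Posterior probability ≈ 0.311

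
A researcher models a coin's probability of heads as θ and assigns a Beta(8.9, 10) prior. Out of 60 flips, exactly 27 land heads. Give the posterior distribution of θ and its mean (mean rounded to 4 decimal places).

Posterior: Beta(35.9, 43); mean ≈ 0.4550

The binomial likelihood is conjugate to the Beta prior: with 27 successes and 33 failures, the posterior is Beta(8.9+27, 10+33) = Beta(35.9, 43).
Posterior mean = α/(α+β) = 35.9/78.9 = 0.4550.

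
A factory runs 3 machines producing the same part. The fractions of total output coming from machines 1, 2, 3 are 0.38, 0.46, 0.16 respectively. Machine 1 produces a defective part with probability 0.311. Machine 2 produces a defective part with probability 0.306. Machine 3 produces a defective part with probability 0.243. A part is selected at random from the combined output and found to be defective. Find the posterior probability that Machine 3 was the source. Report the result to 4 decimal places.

P(defective|M1) = 0.311; P(defective|M2) = 0.306; P(defective|M3) = 0.243.
Prior × likelihood for each source: 0.38·0.311=0.1182, 0.46·0.306=0.1408, 0.16·0.243=0.03888. Summing gives P(defective) = 0.29782.
P(Machine 3 | defective) = 0.03888 / 0.29782 = 0.1305.

Posterior probability ≈ 0.1305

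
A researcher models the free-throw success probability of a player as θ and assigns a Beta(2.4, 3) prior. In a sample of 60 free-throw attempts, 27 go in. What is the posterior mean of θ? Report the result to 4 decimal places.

Posterior mean ≈ 0.4495

Observing 27 successes and 33 failures updates Beta(2.4, 3) by adding the success and failure counts to the two shape parameters: α = 2.4+27 = 29.4, β = 3+33 = 36.
E[θ | data] = 29.4/(29.4+36) = 0.4495.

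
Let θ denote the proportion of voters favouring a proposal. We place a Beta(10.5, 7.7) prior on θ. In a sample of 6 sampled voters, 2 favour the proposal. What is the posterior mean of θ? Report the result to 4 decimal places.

Observing 2 successes and 4 failures updates Beta(10.5, 7.7) by adding the success and failure counts to the two shape parameters: α = 10.5+2 = 12.5, β = 7.7+4 = 11.7.
E[θ | data] = 12.5/(12.5+11.7) = 0.5165.

Posterior mean ≈ 0.5165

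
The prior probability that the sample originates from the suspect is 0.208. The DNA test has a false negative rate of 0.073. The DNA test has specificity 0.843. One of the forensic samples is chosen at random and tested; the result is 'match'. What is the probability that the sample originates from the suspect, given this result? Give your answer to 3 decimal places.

P(H | E) ≈ 0.608

Write H for 'the sample originates from the suspect'. Prior odds H:¬H = 0.208/0.792 = 0.26263. For the 'match' outcome, the likelihood ratio is 0.927/0.157 = 5.9045.
Posterior odds = 0.26263 × 5.9045 = 1.5507, so P(H|E) = 1.5507/(1+1.5507) = 0.608.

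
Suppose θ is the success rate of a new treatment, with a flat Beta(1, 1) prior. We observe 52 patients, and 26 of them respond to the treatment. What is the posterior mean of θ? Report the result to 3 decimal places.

Observing 26 successes and 26 failures updates Beta(1, 1) by adding the success and failure counts to the two shape parameters: α = 1+26 = 27, β = 1+26 = 27.
Posterior mean = α/(α+β) = 27/54 = 0.500.

Posterior mean ≈ 0.500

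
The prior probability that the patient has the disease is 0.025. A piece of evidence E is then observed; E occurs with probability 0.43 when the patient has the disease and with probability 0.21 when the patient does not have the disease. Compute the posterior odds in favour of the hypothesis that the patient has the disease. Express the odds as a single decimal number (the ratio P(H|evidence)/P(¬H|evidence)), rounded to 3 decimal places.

Prior odds = 0.025/(1−0.025) = 0.025641.
Likelihood ratio for E = 0.43/0.21 = 2.0476.
Posterior odds = prior odds × LR = 0.052503.

Posterior odds ≈ 0.053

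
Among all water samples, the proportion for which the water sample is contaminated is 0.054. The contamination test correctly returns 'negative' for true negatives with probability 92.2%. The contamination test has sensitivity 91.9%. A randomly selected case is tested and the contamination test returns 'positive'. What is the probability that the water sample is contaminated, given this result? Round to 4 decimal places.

P(H | E) ≈ 0.4021

Write H for 'the water sample is contaminated'. Prior odds H:¬H = 0.054/0.946 = 0.057082. For the 'positive' outcome, the likelihood ratio is 0.919/0.078 = 11.782.
Posterior odds = 0.057082 × 11.782 = 0.67255, so P(H|E) = 0.67255/(1+0.67255) = 0.4021.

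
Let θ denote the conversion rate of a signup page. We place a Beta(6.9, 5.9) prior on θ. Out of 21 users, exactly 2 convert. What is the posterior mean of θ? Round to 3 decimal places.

The binomial likelihood is conjugate to the Beta prior: with 2 successes and 19 failures, the posterior is Beta(6.9+2, 5.9+19) = Beta(8.9, 24.9).
Posterior mean = α/(α+β) = 8.9/33.8 = 0.263.

Posterior mean ≈ 0.263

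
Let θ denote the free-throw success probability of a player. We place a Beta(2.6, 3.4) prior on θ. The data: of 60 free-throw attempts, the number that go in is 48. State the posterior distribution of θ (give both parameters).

Posterior: Beta(50.6, 15.4)

Observing 48 successes and 12 failures updates Beta(2.6, 3.4) by adding the success and failure counts to the two shape parameters: α = 2.6+48 = 50.6, β = 3.4+12 = 15.4.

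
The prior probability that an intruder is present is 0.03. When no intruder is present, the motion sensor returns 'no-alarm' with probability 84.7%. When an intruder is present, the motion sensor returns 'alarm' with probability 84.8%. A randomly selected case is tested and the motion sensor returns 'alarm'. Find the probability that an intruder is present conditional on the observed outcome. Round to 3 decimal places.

P(H | E) ≈ 0.146

Write H for 'an intruder is present'. Prior odds H:¬H = 0.03/0.97 = 0.030928. For the 'alarm' outcome, the likelihood ratio is 0.848/0.153 = 5.5425.
Posterior odds = 0.030928 × 5.5425 = 0.17142, so P(H|E) = 0.17142/(1+0.17142) = 0.146.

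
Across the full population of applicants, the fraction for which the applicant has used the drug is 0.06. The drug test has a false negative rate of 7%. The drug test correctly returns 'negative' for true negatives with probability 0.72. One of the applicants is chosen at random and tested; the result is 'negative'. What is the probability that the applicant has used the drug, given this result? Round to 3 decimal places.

P(H | E) ≈ 0.006

Write H for 'the applicant has used the drug'. Prior odds H:¬H = 0.06/0.94 = 0.063830. For the 'negative' outcome, the likelihood ratio is 0.07/0.72 = 0.097222.
Posterior odds = 0.063830 × 0.097222 = 0.0062057, so P(H|E) = 0.0062057/(1+0.0062057) = 0.006.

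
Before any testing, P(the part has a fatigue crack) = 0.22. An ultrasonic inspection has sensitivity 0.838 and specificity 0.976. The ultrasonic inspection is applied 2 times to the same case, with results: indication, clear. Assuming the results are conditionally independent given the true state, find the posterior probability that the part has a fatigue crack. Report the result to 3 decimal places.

Let H be the event that the part has a fatigue crack; start with P(H) = 0.22. P('indication'|H) = 0.838, P('indication'|¬H) = 0.024.
Update on result 1 ('indication'): P(H) ← 0.838·0.2200 / (0.838·0.2200 + 0.024·0.7800) = 0.18436/0.20308 = 0.9078.
Update on result 2 ('clear'): P(H) ← 0.162·0.9078 / (0.162·0.9078 + 0.976·0.0922) = 0.14707/0.23703 = 0.6204.

Posterior P(H) ≈ 0.620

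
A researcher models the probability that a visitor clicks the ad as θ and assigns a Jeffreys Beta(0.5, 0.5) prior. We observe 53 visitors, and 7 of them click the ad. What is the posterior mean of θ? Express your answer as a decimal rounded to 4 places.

Posterior mean ≈ 0.1389

The binomial likelihood is conjugate to the Beta prior: with 7 successes and 46 failures, the posterior is Beta(0.5+7, 0.5+46) = Beta(7.5, 46.5).
E[θ | data] = 7.5/(7.5+46.5) = 0.1389.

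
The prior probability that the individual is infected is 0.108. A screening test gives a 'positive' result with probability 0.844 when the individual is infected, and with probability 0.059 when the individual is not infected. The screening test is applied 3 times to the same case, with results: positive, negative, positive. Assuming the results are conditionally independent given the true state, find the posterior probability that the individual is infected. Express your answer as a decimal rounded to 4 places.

Posterior P(H) ≈ 0.8042

Let H be the event that the individual is infected; start with P(H) = 0.108. P('positive'|H) = 0.844, P('positive'|¬H) = 0.059.
Update on result 1 ('positive'): P(H) ← 0.844·0.1080 / (0.844·0.1080 + 0.059·0.8920) = 0.091152/0.14378 = 0.6340.
Update on result 2 ('negative'): P(H) ← 0.156·0.6340 / (0.156·0.6340 + 0.941·0.3660) = 0.098899/0.44333 = 0.2231.
Update on result 3 ('positive'): P(H) ← 0.844·0.2231 / (0.844·0.2231 + 0.059·0.7769) = 0.18828/0.23412 = 0.8042.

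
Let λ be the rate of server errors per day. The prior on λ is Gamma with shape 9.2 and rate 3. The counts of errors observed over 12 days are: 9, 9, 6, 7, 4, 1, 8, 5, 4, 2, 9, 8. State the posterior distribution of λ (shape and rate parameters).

Posterior: Gamma(shape=81.2, rate=15)

The Poisson likelihood adds the total count to the shape and the number of exposure periods to the rate. Here ∑xᵢ = 72 and n = 12, so shape 9.2→81.2 and rate 3→15.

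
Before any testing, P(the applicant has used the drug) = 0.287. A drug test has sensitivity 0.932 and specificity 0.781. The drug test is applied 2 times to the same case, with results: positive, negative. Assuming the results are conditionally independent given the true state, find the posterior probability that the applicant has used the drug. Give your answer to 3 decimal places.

Posterior P(H) ≈ 0.130

Let H be the event that the applicant has used the drug; start with P(H) = 0.287. P('positive'|H) = 0.932, P('positive'|¬H) = 0.219.
Update on result 1 ('positive'): P(H) ← 0.932·0.2870 / (0.932·0.2870 + 0.219·0.7130) = 0.26748/0.42363 = 0.6314.
Update on result 2 ('negative'): P(H) ← 0.068·0.6314 / (0.068·0.6314 + 0.781·0.3686) = 0.042936/0.33081 = 0.1298.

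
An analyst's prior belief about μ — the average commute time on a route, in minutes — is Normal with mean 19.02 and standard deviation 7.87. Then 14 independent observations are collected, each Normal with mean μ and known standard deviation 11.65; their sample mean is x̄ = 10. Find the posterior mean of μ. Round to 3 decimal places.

Prior precision 1/τ₀² = 1/7.87² = 0.0161455; data precision n/σ² = 14/11.65² = 0.103152.
Posterior precision = 0.0161455 + 0.103152 = 0.119297.
Posterior mean = (0.0161455·19.02 + 0.103152·10) / 0.119297 = 11.221.

Posterior mean ≈ 11.221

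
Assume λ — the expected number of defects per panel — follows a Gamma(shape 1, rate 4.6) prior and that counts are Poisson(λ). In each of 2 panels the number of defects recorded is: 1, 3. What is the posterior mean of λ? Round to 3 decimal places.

Posterior mean ≈ 0.758

The Poisson likelihood adds the total count to the shape and the number of exposure periods to the rate. Here ∑xᵢ = 4 and n = 2, so shape 1→5 and rate 4.6→6.6.
E[λ | data] = 5/6.6 = 0.758.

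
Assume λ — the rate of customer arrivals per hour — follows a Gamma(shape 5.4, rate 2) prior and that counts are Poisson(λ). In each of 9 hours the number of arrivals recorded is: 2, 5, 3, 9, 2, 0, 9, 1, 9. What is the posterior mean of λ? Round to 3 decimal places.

The Poisson likelihood adds the total count to the shape and the number of exposure periods to the rate. Here ∑xᵢ = 40 and n = 9, so shape 5.4→45.4 and rate 2→11.
Posterior mean = shape/rate = 45.4/11 = 4.127.

Posterior mean ≈ 4.127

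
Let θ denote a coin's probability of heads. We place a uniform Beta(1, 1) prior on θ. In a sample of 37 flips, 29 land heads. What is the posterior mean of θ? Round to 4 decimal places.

Observing 29 successes and 8 failures updates Beta(1, 1) by adding the success and failure counts to the two shape parameters: α = 1+29 = 30, β = 1+8 = 9.
Posterior mean = α/(α+β) = 30/39 = 0.7692.

Posterior mean ≈ 0.7692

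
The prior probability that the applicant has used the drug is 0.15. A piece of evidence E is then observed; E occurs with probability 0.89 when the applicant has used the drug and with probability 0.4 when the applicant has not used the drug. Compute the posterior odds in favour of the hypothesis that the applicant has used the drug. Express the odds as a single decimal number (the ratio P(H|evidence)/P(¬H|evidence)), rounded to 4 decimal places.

Prior odds = 0.15/(1−0.15) = 0.17647.
Likelihood ratio for E = 0.89/0.4 = 2.2250.
Posterior odds = prior odds × LR = 0.39265.

Posterior odds ≈ 0.3926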